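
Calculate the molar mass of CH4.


M(CH4) = 1×12.01 + 4×1.008
= 12.01 + 4.03
= 16.04 g/mol

16.04 g/mol


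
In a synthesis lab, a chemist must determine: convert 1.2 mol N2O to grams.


M(N2O) = 44.02 g/mol
mass = n × M = 1.2 × 44.02 = 52.82 g

52.82 g


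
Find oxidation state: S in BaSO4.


(+2) + x + 4(-2) = 0, so x = +6
Oxidation number: +6

+6


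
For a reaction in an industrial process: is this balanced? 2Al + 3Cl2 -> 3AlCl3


Equation: 2Al + 3Cl2 -> 3AlCl3
Check atoms: Al: 2≠3, Cl: 6≠9
Not balanced

No, not balanced


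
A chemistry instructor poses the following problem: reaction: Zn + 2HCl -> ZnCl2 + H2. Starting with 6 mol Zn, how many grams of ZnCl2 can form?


Mole ratio ZnCl2:Zn = 1:1
n(ZnCl2) = 6 × 1/1 = 6.000 mol
mass = 6.000 × 136.28 = 817.68 g

817.68 g


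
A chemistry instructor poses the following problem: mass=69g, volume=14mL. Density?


ρ = mass/volume
= 69/14
= 4.929 g/mL

4.929 g/mL


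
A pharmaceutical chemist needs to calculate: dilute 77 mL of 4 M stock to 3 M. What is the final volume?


C1V1 = C2V2
4 × 77 = 3 × V2
V2 = 308/3 = 102.67 mL

102.67 mL


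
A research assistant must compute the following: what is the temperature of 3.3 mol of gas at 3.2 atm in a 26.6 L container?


PV = nRT  (R = 0.08206 L·atm/(mol·K))
T = PV/(nR) = 3.2×26.6/(3.3×0.08206)
= 85.12/0.270798
= 314.33 K

314.33 K


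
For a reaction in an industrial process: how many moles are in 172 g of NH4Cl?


M(NH4Cl) = 53.49 g/mol
n = mass/M = 172/53.49 = 3.2156 mol

3.2156 mol


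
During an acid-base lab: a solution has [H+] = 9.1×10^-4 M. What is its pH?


pH = -log10([H+]) = -log10(9.1×10^-4)
= 4 - log10(9.1)
= 4 - 0.96
= 3.04

3.04


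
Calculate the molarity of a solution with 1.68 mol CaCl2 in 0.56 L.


M = n/V = 1.68/0.56 = 3.000 mol/L

3.000 M


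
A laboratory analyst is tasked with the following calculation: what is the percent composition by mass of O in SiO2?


M(SiO2) = 1×28.09 + 2×16.0 = 60.09 g/mol
Mass of O = 2 × 16.0 = 32.00 g/mol
% O = 32.00/60.09 × 100 = 53.25%

53.25%


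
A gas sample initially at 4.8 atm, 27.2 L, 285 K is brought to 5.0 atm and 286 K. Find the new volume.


P1V1/T1 = P2V2/T2
V2 = P1V1T2/(T1P2)
= 4.8×27.2×286/(285×5.0)
= 26.204 L

26.204 L


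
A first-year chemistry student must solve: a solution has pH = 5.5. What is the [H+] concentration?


[H+] = 10^(-pH) = 10^(-5.5)
= 3.16×10^-6 M

3.16×10^-6 M


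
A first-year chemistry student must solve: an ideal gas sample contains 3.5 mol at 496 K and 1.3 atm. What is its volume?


PV = nRT  (R = 0.08206 L·atm/(mol·K))
V = nRT/P = 3.5×0.08206×496/1.3
= 109.582 L

109.582 L


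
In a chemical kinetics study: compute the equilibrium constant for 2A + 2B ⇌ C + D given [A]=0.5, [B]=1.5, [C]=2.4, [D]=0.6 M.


Kc = [C][D]/([A]^2[B]^2)
= (2.4^1 × 0.6^1)/(0.5^2 × 1.5^2)
= 1.44/0.5625
= 2.560

2.560


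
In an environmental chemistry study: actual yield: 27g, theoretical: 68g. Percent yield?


% yield = actual/theoretical × 100
= 27/68 × 100
= 39.71%

39.71%


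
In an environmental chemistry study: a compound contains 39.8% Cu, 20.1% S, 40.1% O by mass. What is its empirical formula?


Assume 100 g sample. Moles of each element:
  Cu: 39.8/63.55 = 0.626 mol
  S: 20.1/32.07 = 0.627 mol
  O: 40.1/16.0 = 2.506 mol
Divide by smallest (0.626):
  Cu: 0.626/0.626 = 1.0
  S: 0.627/0.626 = 1.0
  O: 2.506/0.626 = 4.0
Empirical formula: CuSO4

CuSO4


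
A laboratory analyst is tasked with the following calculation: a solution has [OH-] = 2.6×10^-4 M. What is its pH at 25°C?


pOH = -log10([OH-]) = -log10(2.6×10^-4)
= 4 - log10(2.6) = 3.59
pH = 14 - pOH = 14 - 3.59 = 10.41

10.41


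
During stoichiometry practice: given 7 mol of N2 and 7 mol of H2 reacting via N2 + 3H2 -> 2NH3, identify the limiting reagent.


Mole ratio available / coefficient:
  N2: 7/1 = 7.000
  H2: 7/3 = 2.333
Smaller ratio is limiting.

H2


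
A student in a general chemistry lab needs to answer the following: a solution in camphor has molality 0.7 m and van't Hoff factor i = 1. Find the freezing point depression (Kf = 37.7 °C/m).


ΔTf = Kf × m × i
= 37.7 × 0.7 × 1
= 26.39 °C

26.39 °C


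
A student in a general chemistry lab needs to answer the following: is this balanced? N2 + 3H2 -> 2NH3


Equation: N2 + 3H2 -> 2NH3
Check atoms: H: 6=6, N: 2=2
Balanced

Yes, balanced


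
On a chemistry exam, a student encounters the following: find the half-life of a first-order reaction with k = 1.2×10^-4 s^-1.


t½ = ln2/k = 0.693147/(1.2×10^-4 s^-1)
= 5776 s

5776 s


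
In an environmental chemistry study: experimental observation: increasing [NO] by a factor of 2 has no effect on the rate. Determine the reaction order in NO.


rate ∝ [NO]^n
rate ∝ [NO]^0
Order in NO: 0

0


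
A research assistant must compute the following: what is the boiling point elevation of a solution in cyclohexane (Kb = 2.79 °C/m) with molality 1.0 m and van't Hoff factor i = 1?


ΔTb = Kb × m × i
= 2.79 × 1.0 × 1
= 2.79 °C

2.79 °C


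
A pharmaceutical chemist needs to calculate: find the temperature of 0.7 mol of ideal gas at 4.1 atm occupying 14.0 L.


PV = nRT  (R = 0.08206 L·atm/(mol·K))
T = PV/(nR) = 4.1×14.0/(0.7×0.08206)
= 57.40/0.057442
= 999.27 K

999.27 K


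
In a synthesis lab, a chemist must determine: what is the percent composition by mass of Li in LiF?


M(LiF) = 1×6.94 + 1×19.0 = 25.94 g/mol
Mass of Li = 1 × 6.94 = 6.94 g/mol
% Li = 6.94/25.94 × 100 = 26.75%

26.75%


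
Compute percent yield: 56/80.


% yield = actual/theoretical × 100
= 56/80 × 100
= 70.0%

70.0%


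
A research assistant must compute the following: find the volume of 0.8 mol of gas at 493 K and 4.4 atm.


PV = nRT  (R = 0.08206 L·atm/(mol·K))
V = nRT/P = 0.8×0.08206×493/4.4
= 7.356 L

7.356 L


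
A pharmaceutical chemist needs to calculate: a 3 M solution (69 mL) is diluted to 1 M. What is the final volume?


C1V1 = C2V2
3 × 69 = 1 × V2
V2 = 207/1 = 207.0 mL

207.0 mL


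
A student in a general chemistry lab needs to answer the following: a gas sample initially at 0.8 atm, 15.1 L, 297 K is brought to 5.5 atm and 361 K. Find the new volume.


P1V1/T1 = P2V2/T2
V2 = P1V1T2/(T1P2)
= 0.8×15.1×361/(297×5.5)
= 2.67 L

2.67 L


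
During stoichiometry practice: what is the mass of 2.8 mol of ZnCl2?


M(ZnCl2) = 136.28 g/mol
mass = n × M = 2.8 × 136.28 = 381.58 g

381.58 g


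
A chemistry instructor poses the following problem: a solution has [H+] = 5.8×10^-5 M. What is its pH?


pH = -log10([H+]) = -log10(5.8×10^-5)
= 5 - log10(5.8)
= 5 - 0.76
= 4.24

4.24


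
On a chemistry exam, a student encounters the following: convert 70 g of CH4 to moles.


M(CH4) = 16.04 g/mol
n = mass/M = 70/16.04 = 4.3641 mol

4.3641 mol


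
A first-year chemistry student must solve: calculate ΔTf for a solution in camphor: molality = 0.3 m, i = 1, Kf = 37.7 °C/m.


ΔTf = Kf × m × i
= 37.7 × 0.3 × 1
= 11.31 °C

11.31 °C


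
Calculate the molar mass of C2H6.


M(C2H6) = 2×12.01 + 6×1.008
= 24.02 + 6.05
= 30.07 g/mol

30.07 g/mol


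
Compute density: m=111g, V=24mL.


ρ = mass/volume
= 111/24
= 4.625 g/mL

4.625 g/mL


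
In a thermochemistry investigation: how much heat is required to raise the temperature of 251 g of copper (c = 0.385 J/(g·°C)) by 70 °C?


q = mcΔT = 251 × 0.385 × 70
= 6764.45 J

6764.45 J


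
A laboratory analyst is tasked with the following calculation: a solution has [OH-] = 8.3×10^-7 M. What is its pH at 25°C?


pOH = -log10([OH-]) = -log10(8.3×10^-7)
= 7 - log10(8.3) = 6.08
pH = 14 - pOH = 14 - 6.08 = 7.92

7.92


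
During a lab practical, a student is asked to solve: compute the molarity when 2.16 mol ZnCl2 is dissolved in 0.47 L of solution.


M = n/V = 2.16/0.47 = 4.596 mol/L

4.596 M


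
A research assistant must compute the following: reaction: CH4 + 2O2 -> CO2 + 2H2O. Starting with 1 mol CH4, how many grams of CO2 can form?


Mole ratio CO2:CH4 = 1:1
n(CO2) = 1 × 1/1 = 1.000 mol
mass = 1.000 × 44.01 = 44.01 g

44.01 g


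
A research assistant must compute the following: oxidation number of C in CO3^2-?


x + 3(-2) = -2, so x = +4
Oxidation number: +4

+4


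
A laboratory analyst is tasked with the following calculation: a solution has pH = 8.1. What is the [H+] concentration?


[H+] = 10^(-pH) = 10^(-8.1)
= 7.94×10^-9 M

7.94×10^-9 M


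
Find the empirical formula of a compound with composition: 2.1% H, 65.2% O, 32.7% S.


Assume 100 g sample. Moles of each element:
  H: 2.1/1.008 = 2.083 mol
  O: 65.2/16.0 = 4.075 mol
  S: 32.7/32.07 = 1.02 mol
Divide by smallest (1.02):
  H: 2.083/1.02 = 2.04
  O: 4.075/1.02 = 4.0
  S: 1.02/1.02 = 1.0
Empirical formula: H2SO4

H2SO4


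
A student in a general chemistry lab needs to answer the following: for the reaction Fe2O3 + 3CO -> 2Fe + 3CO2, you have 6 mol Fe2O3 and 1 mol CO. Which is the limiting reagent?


Mole ratio available / coefficient:
  Fe2O3: 6/1 = 6.000
  CO: 1/3 = 0.333
Smaller ratio is limiting.

CO


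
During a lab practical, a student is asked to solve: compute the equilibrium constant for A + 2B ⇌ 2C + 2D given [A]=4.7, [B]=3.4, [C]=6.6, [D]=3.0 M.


Kc = [C]^2[D]^2/([A][B]^2)
= (6.6^2 × 3.0^2)/(4.7^1 × 3.4^2)
= 392.04/54.332
= 7.216

7.216


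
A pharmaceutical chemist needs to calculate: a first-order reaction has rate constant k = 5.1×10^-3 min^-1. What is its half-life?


t½ = ln2/k = 0.693147/(5.1×10^-3 min^-1)
= 135.9 min

135.9 min


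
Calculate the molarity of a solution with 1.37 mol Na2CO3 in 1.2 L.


M = n/V = 1.37/1.2 = 1.142 mol/L

1.142 M


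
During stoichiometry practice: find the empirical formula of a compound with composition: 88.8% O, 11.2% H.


Assume 100 g sample. Moles of each element:
  O: 88.8/16.0 = 5.55 mol
  H: 11.2/1.008 = 11.111 mol
Divide by smallest (5.55):
  O: 5.55/5.55 = 1.0
  H: 11.111/5.55 = 2.0
Empirical formula: H2O

H2O


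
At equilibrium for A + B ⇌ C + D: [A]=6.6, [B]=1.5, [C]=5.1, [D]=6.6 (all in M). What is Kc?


Kc = [C][D]/([A][B])
= (5.1^1 × 6.6^1)/(6.6^1 × 1.5^1)
= 33.66/9.9
= 3.400

3.400


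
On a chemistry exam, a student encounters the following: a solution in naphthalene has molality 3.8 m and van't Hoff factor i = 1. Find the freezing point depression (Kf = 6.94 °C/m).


ΔTf = Kf × m × i
= 6.94 × 3.8 × 1
= 26.372 °C

26.372 °C


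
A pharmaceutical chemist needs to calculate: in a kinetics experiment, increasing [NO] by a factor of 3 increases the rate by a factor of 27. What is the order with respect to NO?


rate ∝ [NO]^n
3^n = 27 → n = 3
Order in NO: 3

3


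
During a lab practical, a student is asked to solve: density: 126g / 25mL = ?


ρ = mass/volume
= 126/25
= 5.04 g/mL

5.04 g/mL


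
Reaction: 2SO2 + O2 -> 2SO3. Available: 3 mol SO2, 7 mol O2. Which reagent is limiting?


Mole ratio available / coefficient:
  SO2: 3/2 = 1.500
  O2: 7/1 = 7.000
Smaller ratio is limiting.

SO2


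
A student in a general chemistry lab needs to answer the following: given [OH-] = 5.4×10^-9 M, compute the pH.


pOH = -log10([OH-]) = -log10(5.4×10^-9)
= 9 - log10(5.4) = 8.27
pH = 14 - pOH = 14 - 8.27 = 5.73

5.73


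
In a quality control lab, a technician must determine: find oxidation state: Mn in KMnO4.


(+1) + x + 4(-2) = 0, so x = +7
Oxidation number: +7

+7


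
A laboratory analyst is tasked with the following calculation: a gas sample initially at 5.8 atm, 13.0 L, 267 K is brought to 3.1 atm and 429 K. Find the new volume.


P1V1/T1 = P2V2/T2
V2 = P1V1T2/(T1P2)
= 5.8×13.0×429/(267×3.1)
= 39.08 L

39.08 L


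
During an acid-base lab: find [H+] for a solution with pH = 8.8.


[H+] = 10^(-pH) = 10^(-8.8)
= 1.58×10^-9 M

1.58×10^-9 M


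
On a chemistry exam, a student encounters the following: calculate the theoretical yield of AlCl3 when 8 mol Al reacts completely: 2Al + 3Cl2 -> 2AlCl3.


Mole ratio AlCl3:Al = 2:2
n(AlCl3) = 8 × 2/2 = 8.000 mol
mass = 8.000 × 133.33 = 1066.64 g

1066.64 g


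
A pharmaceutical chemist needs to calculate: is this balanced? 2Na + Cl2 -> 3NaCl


Equation: 2Na + Cl2 -> 3NaCl
Check atoms: Cl: 2≠3, Na: 2≠3
Not balanced

No, not balanced


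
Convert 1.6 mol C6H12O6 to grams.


M(C6H12O6) = 180.16 g/mol
mass = n × M = 1.6 × 180.16 = 288.26 g

288.26 g


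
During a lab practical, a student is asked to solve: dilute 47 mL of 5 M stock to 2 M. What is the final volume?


C1V1 = C2V2
5 × 47 = 2 × V2
V2 = 235/2 = 117.5 mL

117.5 mL


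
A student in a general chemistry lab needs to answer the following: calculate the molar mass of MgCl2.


M(MgCl2) = 1×24.31 + 2×35.45
= 24.31 + 70.9
= 95.21 g/mol

95.21 g/mol


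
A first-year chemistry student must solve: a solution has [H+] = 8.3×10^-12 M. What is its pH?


pH = -log10([H+]) = -log10(8.3×10^-12)
= 12 - log10(8.3)
= 12 - 0.92
= 11.08

11.08


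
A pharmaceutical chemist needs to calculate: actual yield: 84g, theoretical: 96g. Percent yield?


% yield = actual/theoretical × 100
= 84/96 × 100
= 87.5%

87.5%


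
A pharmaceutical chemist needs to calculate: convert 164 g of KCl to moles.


M(KCl) = 74.55 g/mol
n = mass/M = 164/74.55 = 2.1999 mol

2.1999 mol


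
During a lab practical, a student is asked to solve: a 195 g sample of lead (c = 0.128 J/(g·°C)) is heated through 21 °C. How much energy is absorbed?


q = mcΔT = 195 × 0.128 × 21
= 524.16 J

524.16 J


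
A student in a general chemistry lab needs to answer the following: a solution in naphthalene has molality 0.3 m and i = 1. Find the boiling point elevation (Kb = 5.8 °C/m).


ΔTb = Kb × m × i
= 5.8 × 0.3 × 1
= 1.74 °C

1.74 °C


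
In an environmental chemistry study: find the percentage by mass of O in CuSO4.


M(CuSO4) = 1×63.55 + 1×32.07 + 4×16.0 = 159.62 g/mol
Mass of O = 4 × 16.0 = 64.00 g/mol
% O = 64.00/159.62 × 100 = 40.10%

40.10%


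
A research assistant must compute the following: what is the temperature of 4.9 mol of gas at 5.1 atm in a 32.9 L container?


PV = nRT  (R = 0.08206 L·atm/(mol·K))
T = PV/(nR) = 5.1×32.9/(4.9×0.08206)
= 167.79/0.402094
= 417.29 K

417.29 K


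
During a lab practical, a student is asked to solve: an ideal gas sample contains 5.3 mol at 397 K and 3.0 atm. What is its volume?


PV = nRT  (R = 0.08206 L·atm/(mol·K))
V = nRT/P = 5.3×0.08206×397/3.0
= 57.554 L

57.554 L


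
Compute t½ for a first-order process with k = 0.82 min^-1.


t½ = ln2/k = 0.693147/(0.82 min^-1)
= 0.8453 min

0.8453 min


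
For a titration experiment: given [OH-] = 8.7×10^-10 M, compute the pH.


pOH = -log10([OH-]) = -log10(8.7×10^-10)
= 10 - log10(8.7) = 9.06
pH = 14 - pOH = 14 - 9.06 = 4.94

4.94


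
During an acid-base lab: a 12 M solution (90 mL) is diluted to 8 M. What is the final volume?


C1V1 = C2V2
12 × 90 = 8 × V2
V2 = 1080/8 = 135.0 mL

135.0 mL


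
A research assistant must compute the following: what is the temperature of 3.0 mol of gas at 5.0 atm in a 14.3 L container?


PV = nRT  (R = 0.08206 L·atm/(mol·K))
T = PV/(nR) = 5.0×14.3/(3.0×0.08206)
= 71.50/0.246180
= 290.44 K

290.44 K


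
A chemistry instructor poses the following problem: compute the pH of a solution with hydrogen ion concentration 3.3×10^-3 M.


pH = -log10([H+]) = -log10(3.3×10^-3)
= 3 - log10(3.3)
= 3 - 0.52
= 2.48

2.48


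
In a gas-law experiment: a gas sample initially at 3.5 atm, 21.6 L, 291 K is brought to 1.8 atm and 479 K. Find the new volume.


P1V1/T1 = P2V2/T2
V2 = P1V1T2/(T1P2)
= 3.5×21.6×479/(291×1.8)
= 69.134 L

69.134 L


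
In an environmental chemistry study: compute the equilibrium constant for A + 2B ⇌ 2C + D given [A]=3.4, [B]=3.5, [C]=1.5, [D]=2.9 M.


Kc = [C]^2[D]/([A][B]^2)
= (1.5^2 × 2.9^1)/(3.4^1 × 3.5^2)
= 6.525/41.65
= 0.1567

0.1567


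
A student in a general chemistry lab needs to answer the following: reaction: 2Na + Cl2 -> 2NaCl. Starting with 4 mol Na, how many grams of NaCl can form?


Mole ratio NaCl:Na = 2:2
n(NaCl) = 4 × 2/2 = 4.000 mol
mass = 4.000 × 58.44 = 233.76 g

233.76 g


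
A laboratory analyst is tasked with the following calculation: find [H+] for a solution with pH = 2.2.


[H+] = 10^(-pH) = 10^(-2.2)
= 6.31×10^-3 M

6.31×10^-3 M


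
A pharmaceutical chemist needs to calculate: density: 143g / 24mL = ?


ρ = mass/volume
= 143/24
= 5.958 g/mL

5.958 g/mL


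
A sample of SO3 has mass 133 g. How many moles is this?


M(SO3) = 80.07 g/mol
n = mass/M = 133/80.07 = 1.661 mol

1.661 mol


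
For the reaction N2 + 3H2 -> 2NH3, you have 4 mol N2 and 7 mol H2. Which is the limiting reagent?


Mole ratio available / coefficient:
  N2: 4/1 = 4.000
  H2: 7/3 = 2.333
Smaller ratio is limiting.

H2


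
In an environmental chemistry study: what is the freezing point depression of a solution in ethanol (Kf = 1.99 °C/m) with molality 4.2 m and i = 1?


ΔTf = Kf × m × i
= 1.99 × 4.2 × 1
= 8.358 °C

8.358 °C


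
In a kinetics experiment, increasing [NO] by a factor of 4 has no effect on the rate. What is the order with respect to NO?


rate ∝ [NO]^n
rate ∝ [NO]^0
Order in NO: 0

0


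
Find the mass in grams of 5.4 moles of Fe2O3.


M(Fe2O3) = 159.7 g/mol
mass = n × M = 5.4 × 159.7 = 862.38 g

862.38 g


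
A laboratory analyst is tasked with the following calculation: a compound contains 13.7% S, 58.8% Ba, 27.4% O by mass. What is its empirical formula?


Assume 100 g sample. Moles of each element:
  S: 13.7/32.07 = 0.427 mol
  Ba: 58.8/137.33 = 0.428 mol
  O: 27.4/16.0 = 1.712 mol
Divide by smallest (0.427):
  S: 0.427/0.427 = 1.0
  Ba: 0.428/0.427 = 1.0
  O: 1.712/0.427 = 4.01
Empirical formula: BaSO4

BaSO4


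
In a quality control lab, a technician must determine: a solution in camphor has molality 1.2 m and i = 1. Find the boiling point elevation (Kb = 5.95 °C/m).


ΔTb = Kb × m × i
= 5.95 × 1.2 × 1
= 7.14 °C

7.14 °C


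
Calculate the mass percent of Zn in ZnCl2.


M(ZnCl2) = 1×65.38 + 2×35.45 = 136.28 g/mol
Mass of Zn = 1 × 65.38 = 65.38 g/mol
% Zn = 65.38/136.28 × 100 = 47.97%

47.97%


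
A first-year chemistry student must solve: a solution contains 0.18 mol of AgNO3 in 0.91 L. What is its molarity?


M = n/V = 0.18/0.91 = 0.198 mol/L

0.198 M


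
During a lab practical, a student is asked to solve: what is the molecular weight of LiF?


M(LiF) = 1×6.94 + 1×19.0
= 6.94 + 19.0
= 25.94 g/mol

25.94 g/mol


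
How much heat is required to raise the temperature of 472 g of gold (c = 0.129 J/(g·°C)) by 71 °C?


q = mcΔT = 472 × 0.129 × 71
= 4323.05 J

4323.05 J


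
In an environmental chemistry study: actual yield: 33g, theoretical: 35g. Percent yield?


% yield = actual/theoretical × 100
= 33/35 × 100
= 94.29%

94.29%


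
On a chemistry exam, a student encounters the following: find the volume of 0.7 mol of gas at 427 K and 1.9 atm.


PV = nRT  (R = 0.08206 L·atm/(mol·K))
V = nRT/P = 0.7×0.08206×427/1.9
= 12.909 L

12.909 L


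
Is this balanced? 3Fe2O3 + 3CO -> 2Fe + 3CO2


Equation: 3Fe2O3 + 3CO -> 2Fe + 3CO2
Check atoms: C: 3=3, Fe: 6≠2, O: 12≠6
Not balanced

No, not balanced


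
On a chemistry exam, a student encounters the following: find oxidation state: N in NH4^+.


x + 4(+1) = +1, so x = -3
Oxidation number: -3

-3


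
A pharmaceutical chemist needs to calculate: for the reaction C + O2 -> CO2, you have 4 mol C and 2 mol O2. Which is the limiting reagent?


Mole ratio available / coefficient:
  C: 4/1 = 4.000
  O2: 2/1 = 2.000
Smaller ratio is limiting.

O2


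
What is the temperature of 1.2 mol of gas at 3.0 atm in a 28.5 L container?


PV = nRT  (R = 0.08206 L·atm/(mol·K))
T = PV/(nR) = 3.0×28.5/(1.2×0.08206)
= 85.50/0.098472
= 868.27 K

868.27 K


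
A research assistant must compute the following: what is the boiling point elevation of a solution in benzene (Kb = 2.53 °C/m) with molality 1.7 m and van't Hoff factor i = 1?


ΔTb = Kb × m × i
= 2.53 × 1.7 × 1
= 4.301 °C

4.301 °C


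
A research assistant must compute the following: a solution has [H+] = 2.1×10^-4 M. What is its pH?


pH = -log10([H+]) = -log10(2.1×10^-4)
= 4 - log10(2.1)
= 4 - 0.32
= 3.68

3.68


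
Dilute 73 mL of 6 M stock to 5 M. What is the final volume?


C1V1 = C2V2
6 × 73 = 5 × V2
V2 = 438/5 = 87.6 mL

87.6 mL


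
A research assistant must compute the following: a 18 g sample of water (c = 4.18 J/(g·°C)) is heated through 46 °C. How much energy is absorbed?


q = mcΔT = 18 × 4.18 × 46
= 3461.04 J

3461.04 J


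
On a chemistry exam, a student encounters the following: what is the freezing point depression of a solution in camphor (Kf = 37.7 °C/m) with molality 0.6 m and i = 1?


ΔTf = Kf × m × i
= 37.7 × 0.6 × 1
= 22.62 °C

22.62 °C


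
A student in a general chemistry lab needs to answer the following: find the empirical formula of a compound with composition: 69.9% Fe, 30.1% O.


Assume 100 g sample. Moles of each element:
  Fe: 69.9/55.85 = 1.252 mol
  O: 30.1/16.0 = 1.881 mol
Divide by smallest (1.252):
  Fe: 1.252/1.252 = 1.0
  O: 1.881/1.252 = 1.5
Multiply all ratios by 2 to obtain whole numbers.
Empirical formula: Fe2O3

Fe2O3


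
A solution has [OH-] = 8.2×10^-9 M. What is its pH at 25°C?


pOH = -log10([OH-]) = -log10(8.2×10^-9)
= 9 - log10(8.2) = 8.09
pH = 14 - pOH = 14 - 8.09 = 5.91

5.91


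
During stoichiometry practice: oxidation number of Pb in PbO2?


x + 2(-2) = 0, so x = +4
Oxidation number: +4

+4


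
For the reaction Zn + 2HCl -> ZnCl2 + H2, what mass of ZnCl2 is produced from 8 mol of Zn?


Mole ratio ZnCl2:Zn = 1:1
n(ZnCl2) = 8 × 1/1 = 8.000 mol
mass = 8.000 × 136.28 = 1090.24 g

1090.24 g


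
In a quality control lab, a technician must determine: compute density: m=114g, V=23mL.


ρ = mass/volume
= 114/23
= 4.957 g/mL

4.957 g/mL


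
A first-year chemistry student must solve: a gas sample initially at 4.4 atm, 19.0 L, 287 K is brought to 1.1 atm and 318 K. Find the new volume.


P1V1/T1 = P2V2/T2
V2 = P1V1T2/(T1P2)
= 4.4×19.0×318/(287×1.1)
= 84.209 L

84.209 L


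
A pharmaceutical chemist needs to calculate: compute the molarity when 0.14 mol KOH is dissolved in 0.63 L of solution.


M = n/V = 0.14/0.63 = 0.222 mol/L

0.222 M


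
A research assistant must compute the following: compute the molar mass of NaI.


M(NaI) = 1×22.99 + 1×126.9
= 22.99 + 126.9
= 149.89 g/mol

149.89 g/mol


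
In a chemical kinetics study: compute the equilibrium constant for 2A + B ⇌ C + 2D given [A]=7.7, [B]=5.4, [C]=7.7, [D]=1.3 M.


Kc = [C][D]^2/([A]^2[B])
= (7.7^1 × 1.3^2)/(7.7^2 × 5.4^1)
= 13.013/320.166
= 0.04064

0.04064


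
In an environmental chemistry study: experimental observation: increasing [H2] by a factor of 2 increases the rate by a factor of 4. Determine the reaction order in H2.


rate ∝ [H2]^n
2^n = 4 → n = 2
Order in H2: 2

2


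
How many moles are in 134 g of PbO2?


M(PbO2) = 239.2 g/mol
n = mass/M = 134/239.2 = 0.5602 mol

0.5602 mol


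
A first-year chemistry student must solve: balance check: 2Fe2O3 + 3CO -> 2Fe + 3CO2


Equation: 2Fe2O3 + 3CO -> 2Fe + 3CO2
Check atoms: C: 3=3, Fe: 4≠2, O: 9≠6
Not balanced

No, not balanced


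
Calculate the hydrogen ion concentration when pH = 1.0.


[H+] = 10^(-pH) = 10^(-1.0)
= 1.0×10^-1 M

1.0×10^-1 M


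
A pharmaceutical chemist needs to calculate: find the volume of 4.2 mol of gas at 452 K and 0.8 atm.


PV = nRT  (R = 0.08206 L·atm/(mol·K))
V = nRT/P = 4.2×0.08206×452/0.8
= 194.728 L

194.728 L


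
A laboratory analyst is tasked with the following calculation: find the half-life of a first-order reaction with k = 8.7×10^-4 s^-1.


t½ = ln2/k = 0.693147/(8.7×10^-4 s^-1)
= 796.7 s

796.7 s


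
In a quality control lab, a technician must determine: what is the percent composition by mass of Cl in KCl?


M(KCl) = 1×39.1 + 1×35.45 = 74.55 g/mol
Mass of Cl = 1 × 35.45 = 35.45 g/mol
% Cl = 35.45/74.55 × 100 = 47.55%

47.55%


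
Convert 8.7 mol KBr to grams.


M(KBr) = 119.0 g/mol
mass = n × M = 8.7 × 119.0 = 1035.30 g

1035.30 g


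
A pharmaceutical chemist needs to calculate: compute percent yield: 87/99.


% yield = actual/theoretical × 100
= 87/99 × 100
= 87.88%

87.88%


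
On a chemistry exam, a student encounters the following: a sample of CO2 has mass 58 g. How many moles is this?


M(CO2) = 44.01 g/mol
n = mass/M = 58/44.01 = 1.3179 mol

1.3179 mol


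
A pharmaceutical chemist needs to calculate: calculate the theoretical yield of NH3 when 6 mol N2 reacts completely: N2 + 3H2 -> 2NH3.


Mole ratio NH3:N2 = 2:1
n(NH3) = 6 × 2/1 = 12.000 mol
mass = 12.000 × 17.03 = 204.36 g

204.36 g


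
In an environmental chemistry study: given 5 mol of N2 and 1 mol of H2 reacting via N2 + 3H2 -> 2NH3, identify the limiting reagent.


Mole ratio available / coefficient:
  N2: 5/1 = 5.000
  H2: 1/3 = 0.333
Smaller ratio is limiting.

H2


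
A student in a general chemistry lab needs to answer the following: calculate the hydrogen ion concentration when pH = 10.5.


[H+] = 10^(-pH) = 10^(-10.5)
= 3.16×10^-11 M

3.16×10^-11 M


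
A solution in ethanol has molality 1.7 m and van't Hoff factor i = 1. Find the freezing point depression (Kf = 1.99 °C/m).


ΔTf = Kf × m × i
= 1.99 × 1.7 × 1
= 3.383 °C

3.383 °C


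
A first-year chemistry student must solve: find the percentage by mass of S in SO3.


M(SO3) = 1×32.07 + 3×16.0 = 80.07 g/mol
Mass of S = 1 × 32.07 = 32.07 g/mol
% S = 32.07/80.07 × 100 = 40.05%

40.05%


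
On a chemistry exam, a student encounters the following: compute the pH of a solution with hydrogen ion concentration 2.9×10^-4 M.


pH = -log10([H+]) = -log10(2.9×10^-4)
= 4 - log10(2.9)
= 4 - 0.46
= 3.54

3.54


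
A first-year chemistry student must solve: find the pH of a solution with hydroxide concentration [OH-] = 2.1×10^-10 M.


pOH = -log10([OH-]) = -log10(2.1×10^-10)
= 10 - log10(2.1) = 9.68
pH = 14 - pOH = 14 - 9.68 = 4.32

4.32


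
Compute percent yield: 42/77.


% yield = actual/theoretical × 100
= 42/77 × 100
= 54.55%

54.55%


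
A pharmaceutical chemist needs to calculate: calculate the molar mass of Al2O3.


M(Al2O3) = 2×26.98 + 3×16.0
= 53.96 + 48.0
= 101.96 g/mol

101.96 g/mol


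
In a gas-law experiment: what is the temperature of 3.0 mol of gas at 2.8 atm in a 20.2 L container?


PV = nRT  (R = 0.08206 L·atm/(mol·K))
T = PV/(nR) = 2.8×20.2/(3.0×0.08206)
= 56.56/0.246180
= 229.75 K

229.75 K


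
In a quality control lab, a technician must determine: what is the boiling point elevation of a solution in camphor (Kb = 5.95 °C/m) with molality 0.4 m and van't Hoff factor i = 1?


ΔTb = Kb × m × i
= 5.95 × 0.4 × 1
= 2.38 °C

2.38 °C


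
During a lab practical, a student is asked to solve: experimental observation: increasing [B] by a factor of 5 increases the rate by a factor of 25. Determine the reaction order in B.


rate ∝ [B]^n
5^n = 25 → n = 2
Order in B: 2

2


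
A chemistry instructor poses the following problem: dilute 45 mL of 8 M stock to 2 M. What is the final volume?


C1V1 = C2V2
8 × 45 = 2 × V2
V2 = 360/2 = 180.0 mL

180.0 mL


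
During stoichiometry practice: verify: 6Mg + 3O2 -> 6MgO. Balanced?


Equation: 6Mg + 3O2 -> 6MgO
Check atoms: Mg: 6=6, O: 6=6
Balanced

Yes, balanced


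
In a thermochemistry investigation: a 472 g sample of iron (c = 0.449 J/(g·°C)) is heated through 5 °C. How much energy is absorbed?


q = mcΔT = 472 × 0.449 × 5
= 1059.64 J

1059.64 J


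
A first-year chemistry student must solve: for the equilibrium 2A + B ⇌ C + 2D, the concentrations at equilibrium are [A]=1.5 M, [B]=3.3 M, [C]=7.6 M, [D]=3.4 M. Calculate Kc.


Kc = [C][D]^2/([A]^2[B])
= (7.6^1 × 3.4^2)/(1.5^2 × 3.3^1)
= 87.856/7.425
= 11.83

11.83


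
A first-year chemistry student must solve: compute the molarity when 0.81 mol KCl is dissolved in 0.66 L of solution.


M = n/V = 0.81/0.66 = 1.227 mol/L

1.227 M


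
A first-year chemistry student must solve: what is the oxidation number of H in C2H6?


H is +1 with nonmetals
Oxidation number: +1

+1


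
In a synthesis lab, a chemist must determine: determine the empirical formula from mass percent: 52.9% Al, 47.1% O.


Assume 100 g sample. Moles of each element:
  Al: 52.9/26.98 = 1.961 mol
  O: 47.1/16.0 = 2.944 mol
Divide by smallest (1.961):
  Al: 1.961/1.961 = 1.0
  O: 2.944/1.961 = 1.5
Multiply all ratios by 2 to obtain whole numbers.
Empirical formula: Al2O3

Al2O3


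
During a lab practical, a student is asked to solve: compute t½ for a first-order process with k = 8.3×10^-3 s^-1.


t½ = ln2/k = 0.693147/(8.3×10^-3 s^-1)
= 83.51 s

83.51 s


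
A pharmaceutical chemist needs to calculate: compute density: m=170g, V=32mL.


ρ = mass/volume
= 170/32
= 5.312 g/mL

5.312 g/mL


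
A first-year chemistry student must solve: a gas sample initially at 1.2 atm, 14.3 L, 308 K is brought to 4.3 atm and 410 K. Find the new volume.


P1V1/T1 = P2V2/T2
V2 = P1V1T2/(T1P2)
= 1.2×14.3×410/(308×4.3)
= 5.312 L

5.312 L


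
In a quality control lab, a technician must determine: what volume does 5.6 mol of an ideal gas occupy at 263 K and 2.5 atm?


PV = nRT  (R = 0.08206 L·atm/(mol·K))
V = nRT/P = 5.6×0.08206×263/2.5
= 48.343 L

48.343 L


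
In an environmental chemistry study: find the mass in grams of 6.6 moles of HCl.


M(HCl) = 36.46 g/mol
mass = n × M = 6.6 × 36.46 = 240.64 g

240.64 g


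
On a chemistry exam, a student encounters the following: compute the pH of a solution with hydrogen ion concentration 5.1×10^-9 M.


pH = -log10([H+]) = -log10(5.1×10^-9)
= 9 - log10(5.1)
= 9 - 0.71
= 8.29

8.29


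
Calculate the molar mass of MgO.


M(MgO) = 1×24.31 + 1×16.0
= 24.31 + 16.0
= 40.31 g/mol

40.31 g/mol


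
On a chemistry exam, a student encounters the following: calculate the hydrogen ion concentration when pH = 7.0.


[H+] = 10^(-pH) = 10^(-7.0)
= 1.0×10^-7 M

1.0×10^-7 M


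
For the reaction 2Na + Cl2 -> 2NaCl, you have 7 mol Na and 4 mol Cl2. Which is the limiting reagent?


Mole ratio available / coefficient:
  Na: 7/2 = 3.500
  Cl2: 4/1 = 4.000
Smaller ratio is limiting.

Na


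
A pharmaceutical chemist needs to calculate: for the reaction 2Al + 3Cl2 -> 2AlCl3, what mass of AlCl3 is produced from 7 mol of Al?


Mole ratio AlCl3:Al = 2:2
n(AlCl3) = 7 × 2/2 = 7.000 mol
mass = 7.000 × 133.33 = 933.31 g

933.31 g


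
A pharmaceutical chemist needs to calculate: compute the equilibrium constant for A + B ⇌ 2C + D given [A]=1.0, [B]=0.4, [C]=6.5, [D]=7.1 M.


Kc = [C]^2[D]/([A][B])
= (6.5^2 × 7.1^1)/(1.0^1 × 0.4^1)
= 299.975/0.4
= 749.9

749.9


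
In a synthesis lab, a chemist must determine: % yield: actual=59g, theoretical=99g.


% yield = actual/theoretical × 100
= 59/99 × 100
= 59.6%

59.6%


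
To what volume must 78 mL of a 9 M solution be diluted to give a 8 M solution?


C1V1 = C2V2
9 × 78 = 8 × V2
V2 = 702/8 = 87.75 mL

87.75 mL


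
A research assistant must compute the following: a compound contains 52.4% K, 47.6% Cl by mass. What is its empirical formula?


Assume 100 g sample. Moles of each element:
  K: 52.4/39.1 = 1.34 mol
  Cl: 47.6/35.45 = 1.343 mol
Divide by smallest (1.34):
  K: 1.34/1.34 = 1.0
  Cl: 1.343/1.34 = 1.0
Empirical formula: KCl

KCl


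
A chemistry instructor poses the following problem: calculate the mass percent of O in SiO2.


M(SiO2) = 1×28.09 + 2×16.0 = 60.09 g/mol
Mass of O = 2 × 16.0 = 32.00 g/mol
% O = 32.00/60.09 × 100 = 53.25%

53.25%


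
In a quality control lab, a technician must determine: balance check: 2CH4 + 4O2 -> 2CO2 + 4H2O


Equation: 2CH4 + 4O2 -> 2CO2 + 4H2O
Check atoms: C: 2=2, H: 8=8, O: 8=8
Balanced

Yes, balanced


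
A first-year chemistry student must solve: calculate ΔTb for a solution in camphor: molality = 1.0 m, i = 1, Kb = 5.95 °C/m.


ΔTb = Kb × m × i
= 5.95 × 1.0 × 1
= 5.95 °C

5.95 °C


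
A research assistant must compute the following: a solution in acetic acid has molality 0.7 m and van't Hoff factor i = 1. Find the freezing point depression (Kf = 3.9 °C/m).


ΔTf = Kf × m × i
= 3.9 × 0.7 × 1
= 2.73 °C

2.73 °C


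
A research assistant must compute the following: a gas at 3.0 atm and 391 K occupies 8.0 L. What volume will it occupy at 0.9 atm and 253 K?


P1V1/T1 = P2V2/T2
V2 = P1V1T2/(T1P2)
= 3.0×8.0×253/(391×0.9)
= 17.255 L

17.255 L


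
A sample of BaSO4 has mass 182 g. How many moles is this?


M(BaSO4) = 233.4 g/mol
n = mass/M = 182/233.4 = 0.7798 mol

0.7798 mol


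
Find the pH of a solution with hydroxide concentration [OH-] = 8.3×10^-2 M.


pOH = -log10([OH-]) = -log10(8.3×10^-2)
= 2 - log10(8.3) = 1.08
pH = 14 - pOH = 14 - 1.08 = 12.92

12.92


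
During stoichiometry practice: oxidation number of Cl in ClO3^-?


x + 3(-2) = -1, so x = +5
Oxidation number: +5

+5


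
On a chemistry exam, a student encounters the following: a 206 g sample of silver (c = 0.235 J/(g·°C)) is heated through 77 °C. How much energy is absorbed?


q = mcΔT = 206 × 0.235 × 77
= 3727.57 J

3727.57 J


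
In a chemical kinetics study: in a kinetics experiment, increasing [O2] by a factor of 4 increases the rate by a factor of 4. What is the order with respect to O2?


rate ∝ [O2]^n
4^n = 4 → n = 1
Order in O2: 1

1


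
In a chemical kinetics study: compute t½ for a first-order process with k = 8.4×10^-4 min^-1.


t½ = ln2/k = 0.693147/(8.4×10^-4 min^-1)
= 825.2 min

825.2 min


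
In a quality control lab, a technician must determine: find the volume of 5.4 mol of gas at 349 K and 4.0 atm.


PV = nRT  (R = 0.08206 L·atm/(mol·K))
V = nRT/P = 5.4×0.08206×349/4.0
= 38.663 L

38.663 L


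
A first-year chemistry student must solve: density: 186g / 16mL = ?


ρ = mass/volume
= 186/16
= 11.625 g/mL

11.625 g/mL


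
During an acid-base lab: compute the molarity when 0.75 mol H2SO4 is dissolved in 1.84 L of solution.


M = n/V = 0.75/1.84 = 0.408 mol/L

0.408 M


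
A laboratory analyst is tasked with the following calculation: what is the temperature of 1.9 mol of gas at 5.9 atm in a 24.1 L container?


PV = nRT  (R = 0.08206 L·atm/(mol·K))
T = PV/(nR) = 5.9×24.1/(1.9×0.08206)
= 142.19/0.155914
= 911.98 K

911.98 K


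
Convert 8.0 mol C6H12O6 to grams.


M(C6H12O6) = 180.16 g/mol
mass = n × M = 8.0 × 180.16 = 1441.28 g

1441.28 g


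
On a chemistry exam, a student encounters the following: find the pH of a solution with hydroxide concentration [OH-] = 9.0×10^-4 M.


pOH = -log10([OH-]) = -log10(9.0×10^-4)
= 4 - log10(9.0) = 3.05
pH = 14 - pOH = 14 - 3.05 = 10.95

10.95


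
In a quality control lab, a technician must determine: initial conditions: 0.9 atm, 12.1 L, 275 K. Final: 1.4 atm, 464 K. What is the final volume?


P1V1/T1 = P2V2/T2
V2 = P1V1T2/(T1P2)
= 0.9×12.1×464/(275×1.4)
= 13.125 L

13.125 L


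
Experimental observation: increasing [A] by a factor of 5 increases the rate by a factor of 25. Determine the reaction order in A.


rate ∝ [A]^n
5^n = 25 → n = 2
Order in A: 2

2


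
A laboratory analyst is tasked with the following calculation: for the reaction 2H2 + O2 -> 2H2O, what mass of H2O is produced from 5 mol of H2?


Mole ratio H2O:H2 = 2:2
n(H2O) = 5 × 2/2 = 5.000 mol
mass = 5.000 × 18.02 = 90.1 g

90.1 g


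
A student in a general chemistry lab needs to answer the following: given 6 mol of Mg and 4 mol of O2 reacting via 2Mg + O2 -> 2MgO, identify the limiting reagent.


Mole ratio available / coefficient:
  Mg: 6/2 = 3.000
  O2: 4/1 = 4.000
Smaller ratio is limiting.

Mg


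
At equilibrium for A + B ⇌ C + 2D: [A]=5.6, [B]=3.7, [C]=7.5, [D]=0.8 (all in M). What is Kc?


Kc = [C][D]^2/([A][B])
= (7.5^1 × 0.8^2)/(5.6^1 × 3.7^1)
= 4.8/20.72
= 0.2317

0.2317


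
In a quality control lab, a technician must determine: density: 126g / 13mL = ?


ρ = mass/volume
= 126/13
= 9.692 g/mL

9.692 g/mL


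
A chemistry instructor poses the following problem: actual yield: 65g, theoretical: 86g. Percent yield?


% yield = actual/theoretical × 100
= 65/86 × 100
= 75.58%

75.58%


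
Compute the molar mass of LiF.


M(LiF) = 1×6.94 + 1×19.0
= 6.94 + 19.0
= 25.94 g/mol

25.94 g/mol


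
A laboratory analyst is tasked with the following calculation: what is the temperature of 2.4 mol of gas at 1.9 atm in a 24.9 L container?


PV = nRT  (R = 0.08206 L·atm/(mol·K))
T = PV/(nR) = 1.9×24.9/(2.4×0.08206)
= 47.31/0.196944
= 240.22 K

240.22 K


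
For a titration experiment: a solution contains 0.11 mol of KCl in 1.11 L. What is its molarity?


M = n/V = 0.11/1.11 = 0.099 mol/L

0.099 M


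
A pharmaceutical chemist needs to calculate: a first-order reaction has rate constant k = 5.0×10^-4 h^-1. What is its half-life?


t½ = ln2/k = 0.693147/(5.0×10^-4 h^-1)
= 1386 h

1386 h


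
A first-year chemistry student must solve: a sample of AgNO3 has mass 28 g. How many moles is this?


M(AgNO3) = 169.88 g/mol
n = mass/M = 28/169.88 = 0.1648 mol

0.1648 mol


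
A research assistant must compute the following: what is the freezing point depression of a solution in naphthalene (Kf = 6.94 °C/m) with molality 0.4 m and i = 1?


ΔTf = Kf × m × i
= 6.94 × 0.4 × 1
= 2.776 °C

2.776 °C


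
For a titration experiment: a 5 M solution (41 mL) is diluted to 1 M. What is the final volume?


C1V1 = C2V2
5 × 41 = 1 × V2
V2 = 205/1 = 205.0 mL

205.0 mL


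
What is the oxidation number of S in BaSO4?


(+2) + x + 4(-2) = 0, so x = +6
Oxidation number: +6

+6


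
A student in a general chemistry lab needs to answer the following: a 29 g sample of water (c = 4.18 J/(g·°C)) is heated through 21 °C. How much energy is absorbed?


q = mcΔT = 29 × 4.18 × 21
= 2545.62 J

2545.62 J


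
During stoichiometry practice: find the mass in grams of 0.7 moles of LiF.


M(LiF) = 25.94 g/mol
mass = n × M = 0.7 × 25.94 = 18.16 g

18.16 g


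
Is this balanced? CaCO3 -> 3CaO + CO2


Equation: CaCO3 -> 3CaO + CO2
Check atoms: C: 1=1, Ca: 1≠3, O: 3≠5
Not balanced

No, not balanced


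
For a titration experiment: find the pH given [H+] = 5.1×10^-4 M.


pH = -log10([H+]) = -log10(5.1×10^-4)
= 4 - log10(5.1)
= 4 - 0.71
= 3.29

3.29


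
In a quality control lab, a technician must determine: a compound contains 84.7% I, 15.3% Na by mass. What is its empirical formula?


Assume 100 g sample. Moles of each element:
  I: 84.7/126.9 = 0.667 mol
  Na: 15.3/22.99 = 0.666 mol
Divide by smallest (0.666):
  I: 0.667/0.666 = 1.0
  Na: 0.666/0.666 = 1.0
Empirical formula: NaI

NaI


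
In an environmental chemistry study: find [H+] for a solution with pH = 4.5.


[H+] = 10^(-pH) = 10^(-4.5)
= 3.16×10^-5 M

3.16×10^-5 M


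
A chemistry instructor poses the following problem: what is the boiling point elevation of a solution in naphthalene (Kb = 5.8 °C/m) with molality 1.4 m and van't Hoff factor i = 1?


ΔTb = Kb × m × i
= 5.8 × 1.4 × 1
= 8.12 °C

8.12 °C


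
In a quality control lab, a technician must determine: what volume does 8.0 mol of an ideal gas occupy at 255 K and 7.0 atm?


PV = nRT  (R = 0.08206 L·atm/(mol·K))
V = nRT/P = 8.0×0.08206×255/7.0
= 23.915 L

23.915 L
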